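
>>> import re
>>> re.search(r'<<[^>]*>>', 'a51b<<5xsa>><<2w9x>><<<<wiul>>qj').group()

'<<5xsa>>'

The match spans [4:12] → '<<5xsa>>'.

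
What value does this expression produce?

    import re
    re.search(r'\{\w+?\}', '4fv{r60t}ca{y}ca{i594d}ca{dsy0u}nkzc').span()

`re.search` tries every starting position until one works.
The match spans [3:9] → '{r60t}'.

(3, 9)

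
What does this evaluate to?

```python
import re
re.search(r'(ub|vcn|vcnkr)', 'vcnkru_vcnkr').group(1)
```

'vcn'

Branches in `(...|...)` are attempted left-to-right; the first branch that allows the whole pattern to succeed is taken.
`re.search` scans for the first position where the pattern succeeds.
The match spans [0:3] → 'vcn'.
Captured: group 1 = 'vcn'.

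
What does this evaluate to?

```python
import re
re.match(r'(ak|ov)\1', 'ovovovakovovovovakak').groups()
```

('ov',)

The backreference `\1` re-matches whatever the first group consumed, character for character.
`re.match` won't scan ahead — the pattern has to work from the very first character.
The match spans [0:4] → 'ovov'.
Captured: group 1 = 'ov'.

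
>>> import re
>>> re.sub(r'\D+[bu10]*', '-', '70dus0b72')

'70-72'

Every occurrence is swapped for '-'.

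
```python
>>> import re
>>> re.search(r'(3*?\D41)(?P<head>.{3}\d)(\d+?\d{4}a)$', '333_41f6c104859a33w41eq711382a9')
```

The pattern matches zero or more of the literal '3' (lazy), then a non-digit, then the literal '41' (captured); then exactly 3 of any character, then a digit (captured as 'head'); then one or more of a digit (lazy), then exactly 4 of a digit, then a literal 'a' (captured); then anchored at the end.
Here the pattern never matches, so the call returns None.

None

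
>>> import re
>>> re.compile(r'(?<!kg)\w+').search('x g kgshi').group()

`(?!…)`/`(?<!…)` only lets a position through if the neighbouring text does NOT match; no characters are consumed.
Unlike `match`, `search` isn't anchored — it looks for the pattern anywhere in the string.
The match spans [0:1] → 'x'.

'x'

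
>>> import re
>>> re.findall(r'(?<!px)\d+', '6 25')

The negative lookahead/lookbehind blocks any match where the forbidden context is present.
No capturing groups, so `findall` returns the 2 full match strings.

['6', '25']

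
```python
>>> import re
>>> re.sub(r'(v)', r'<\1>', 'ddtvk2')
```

'ddt<v>k2'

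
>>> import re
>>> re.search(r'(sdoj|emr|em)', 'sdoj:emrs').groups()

('sdoj',)

The match spans [0:4] → 'sdoj'.
Captured: group 1 = 'sdoj'.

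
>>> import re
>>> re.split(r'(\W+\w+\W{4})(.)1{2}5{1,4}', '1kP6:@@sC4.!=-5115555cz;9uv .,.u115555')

Because the pattern has a capturing group, `split` also inserts each captured text between the pieces.

['1kP6', ':@@sC4.!=-', '5', 'cz', ';9uv .,.', 'u', '']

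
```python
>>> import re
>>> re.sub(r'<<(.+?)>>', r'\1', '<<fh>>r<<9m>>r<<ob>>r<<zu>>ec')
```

Matches: at [0:6] → '<<fh>>'; at [7:13] → '<<9m>>'; at [14:20] → '<<ob>>'; at [21:27] → '<<zu>>'.
The replacement refers to a captured group, so each match is rewritten using its own captured text.

'fhr9mrobrzuec'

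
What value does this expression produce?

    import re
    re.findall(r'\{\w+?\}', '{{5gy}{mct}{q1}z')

Scanning left to right: at [1:6] → '{5gy}'; at [6:11] → '{mct}'; at [11:15] → '{q1}'.
Since nothing is captured, `findall` lists the 3 matched substrings directly.

['{5gy}', '{mct}', '{q1}']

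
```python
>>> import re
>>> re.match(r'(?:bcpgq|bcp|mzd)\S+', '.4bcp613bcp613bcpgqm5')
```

None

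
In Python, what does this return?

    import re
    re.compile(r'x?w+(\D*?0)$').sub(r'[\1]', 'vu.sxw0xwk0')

'vu.sxw0[k0]'

`\1` in the replacement pulls in group 1's text for each match.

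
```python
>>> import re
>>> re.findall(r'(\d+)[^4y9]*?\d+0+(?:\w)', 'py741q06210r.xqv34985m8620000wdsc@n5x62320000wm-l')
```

['741', '34985', '5']

The pattern matches one or more of a digit (captured); then zero or more of any character except [4y9] (lazy), then one or more of a digit, then one or more of a literal '0'; then a word character (non-capturing group).
Matches: at [2:12] match '741q06210r', group 1 = '741'; at [16:30] match '34985m8620000w', group 1 = '34985'; at [35:46] match '5x62320000w', group 1 = '5'.
`findall` collects group 1 from each match (3 total).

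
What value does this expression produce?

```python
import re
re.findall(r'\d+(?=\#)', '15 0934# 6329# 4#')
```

['0934', '6329', '4']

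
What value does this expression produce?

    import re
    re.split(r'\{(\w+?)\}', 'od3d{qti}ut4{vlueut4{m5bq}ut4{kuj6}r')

The group in the pattern means `split` returns the separators' captures alongside the pieces.

['od3d', 'qti', 'ut4{vlueut4', 'm5bq', 'ut4', 'kuj6', 'r']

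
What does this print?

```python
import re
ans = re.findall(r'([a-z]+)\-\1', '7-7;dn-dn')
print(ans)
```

After group 1 captures some text, `\1` only succeeds where that same text appears again.
Matches: at [4:9] match 'dn-dn', group 1 = 'dn'.
One capturing group, so `findall` returns just the captured substring from the one match — 1 in all.

['dn']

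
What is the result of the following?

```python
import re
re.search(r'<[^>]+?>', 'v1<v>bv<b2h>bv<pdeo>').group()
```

The match spans [2:5] → '<v>'.

'<v>'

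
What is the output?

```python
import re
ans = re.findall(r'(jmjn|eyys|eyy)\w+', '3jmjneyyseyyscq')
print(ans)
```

['jmjn']

Matches: at [1:15] match 'jmjneyyseyyscq', group 1 = 'jmjn'.
One capturing group, so `findall` returns just the captured substring from the one match — 1 in all.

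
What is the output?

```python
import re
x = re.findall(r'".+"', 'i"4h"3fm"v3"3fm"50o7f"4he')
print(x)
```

['"4h"3fm"v3"3fm"50o7f"']

Since nothing is captured, `findall` lists the 1 matched substring directly.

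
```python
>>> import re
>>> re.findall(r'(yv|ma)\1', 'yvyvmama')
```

['yv', 'ma']

The backreference `\1` re-matches whatever the first group consumed, character for character.
One capturing group, so `findall` returns just the captured substring from each match — 2 in all.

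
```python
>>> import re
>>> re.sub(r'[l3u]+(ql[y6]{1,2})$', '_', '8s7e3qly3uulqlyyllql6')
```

The pattern matches one or more of one of [l3u]; then the literal 'ql', then 1 to 2 of one of [y6] (captured); then anchored at the end.
`sub` substitutes '_' at each match site.

'8s7e3qly3uulqlyy_'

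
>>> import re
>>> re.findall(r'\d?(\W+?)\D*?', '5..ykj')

['.', '.']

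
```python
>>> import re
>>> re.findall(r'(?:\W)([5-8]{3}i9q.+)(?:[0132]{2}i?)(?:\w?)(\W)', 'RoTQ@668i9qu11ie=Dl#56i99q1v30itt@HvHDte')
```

Pattern: a non-word character (non-capturing group); then exactly 3 of a character in [5-8], then the literal 'i9q', then one or more of any character (captured); then exactly 2 of one of [0132], then optionally a literal 'i' (non-capturing group); then optionally a word character (non-capturing group); then a non-word character (captured).
Scanning left to right: at [4:17] match '@668i9qu11ie=', groups = ('668i9qu', '=').
Multiple groups make `findall` return tuples — one 2-tuple for the one match.

[('668i9qu', '=')]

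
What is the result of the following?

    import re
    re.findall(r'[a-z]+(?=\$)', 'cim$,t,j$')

The `(?=…)`/`(?<=…)` assertion just peeks at neighbouring text; it doesn't advance the match position.
No capturing groups, so `findall` returns the 2 full match strings.

['cim', 'j']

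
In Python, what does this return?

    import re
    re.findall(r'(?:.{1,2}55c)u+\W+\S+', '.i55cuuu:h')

With no groups in the pattern, `findall` gives back each whole match — 1 here.

['.i55cuuu:h']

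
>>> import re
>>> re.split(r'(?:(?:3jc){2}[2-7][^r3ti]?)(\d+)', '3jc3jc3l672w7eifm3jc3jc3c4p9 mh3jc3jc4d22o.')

`re.split` interleaves the captured-group text with the surrounding fragments.

['', '672', 'w7eifm', '4', 'p9 mh', '22', 'o.']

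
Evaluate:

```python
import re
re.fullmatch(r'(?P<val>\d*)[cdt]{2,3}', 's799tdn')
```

None

`re.fullmatch` is like wrapping the pattern in `^…$` (in single-line mode).
Here the string isn't matched end-to-end, so the call returns None.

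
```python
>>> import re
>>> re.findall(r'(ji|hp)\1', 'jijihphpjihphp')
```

['ji', 'hp', 'hp']

`\1` is not a pattern — it's the concrete string captured by group 1, re-applied verbatim.
Walking the string: at [0:4] match 'jiji', group 1 = 'ji'; at [4:8] match 'hphp', group 1 = 'hp'; at [10:14] match 'hphp', group 1 = 'hp'.
Because there's exactly one group, `findall` drops the full match and keeps group 1 from each hit.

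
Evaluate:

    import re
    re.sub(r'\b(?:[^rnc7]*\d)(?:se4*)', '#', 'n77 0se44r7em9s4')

This matches a word boundary (`\b`, zero-width); then zero or more of any character except [rnc7], then a digit (non-capturing group); then the literal 'se', then zero or more of the literal '4' (non-capturing group).
Every occurrence is swapped for '#'.

'n77#r7em9s4'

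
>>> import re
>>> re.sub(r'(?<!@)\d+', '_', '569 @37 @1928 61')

The negative lookaround is zero-width — it rules out positions where the adjacent text would match, without consuming anything.
Matches: at [0:3] → '569'; at [6:7] → '7'; at [10:13] → '928'; at [14:16] → '61'.
Each match is replaced by '_'.

'_ @3_ @1_ _'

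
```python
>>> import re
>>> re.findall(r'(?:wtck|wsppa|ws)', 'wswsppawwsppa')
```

['ws', 'wsppa', 'wsppa']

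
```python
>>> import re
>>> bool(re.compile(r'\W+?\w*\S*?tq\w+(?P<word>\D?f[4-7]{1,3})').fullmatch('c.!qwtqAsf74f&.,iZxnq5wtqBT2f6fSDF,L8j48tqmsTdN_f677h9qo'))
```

False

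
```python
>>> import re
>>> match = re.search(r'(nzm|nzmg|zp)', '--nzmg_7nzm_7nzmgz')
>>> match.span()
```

(2, 5)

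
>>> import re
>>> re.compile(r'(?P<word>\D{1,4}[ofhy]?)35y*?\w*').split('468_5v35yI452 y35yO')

['468_5', 'v', '', ' y', '']

Pattern: 1 to 4 of a non-digit, then optionally one of [ofhy] (captured as 'word'); then the literal '35', then zero or more of the literal 'y' (lazy), then zero or more of a word character.
Matches to split on: at [5:13] → 'v35yI452'; at [13:19] → ' y35yO'.
The group in the pattern means `split` returns the separators' captures alongside the pieces.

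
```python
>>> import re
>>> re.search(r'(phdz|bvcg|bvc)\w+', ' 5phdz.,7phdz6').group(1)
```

'phdz'

`re.search` scans for the first position where the pattern succeeds.
The match spans [9:14] → 'phdz6'.
Captured: group 1 = 'phdz'.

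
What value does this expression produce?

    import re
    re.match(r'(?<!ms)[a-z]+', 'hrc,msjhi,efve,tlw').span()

(0, 3)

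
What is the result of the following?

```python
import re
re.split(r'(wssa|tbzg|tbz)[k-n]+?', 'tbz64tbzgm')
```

Matches to split on: at [5:10] → 'tbzgm'.
The group in the pattern means `split` returns the separators' captures alongside the pieces.

['tbz64', 'tbzg', '']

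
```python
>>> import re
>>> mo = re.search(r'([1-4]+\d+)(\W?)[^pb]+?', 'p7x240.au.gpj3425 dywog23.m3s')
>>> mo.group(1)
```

'240'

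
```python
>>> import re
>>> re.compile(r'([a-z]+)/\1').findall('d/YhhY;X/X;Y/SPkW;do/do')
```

`\1` has to match the exact text group 1 already captured.
One capturing group, so `findall` returns just the captured substring from the one match — 1 in all.

['do']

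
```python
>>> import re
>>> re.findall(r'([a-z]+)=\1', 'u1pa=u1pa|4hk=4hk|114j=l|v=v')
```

After group 1 captures some text, `\1` only succeeds where that same text appears again.
Matches: at [25:28] match 'v=v', group 1 = 'v'.
Because there's exactly one group, `findall` drops the full match and keeps group 1 from the one hit.

['v']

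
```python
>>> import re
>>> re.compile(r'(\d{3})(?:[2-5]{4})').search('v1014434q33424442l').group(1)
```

'101'

The pattern matches exactly 3 of a digit (captured); then exactly 4 of a character in [2-5] (non-capturing group).
`re.search` scans for the first position where the pattern succeeds.
The match spans [1:8] → '1014434'.
Captured: group 1 = '101'.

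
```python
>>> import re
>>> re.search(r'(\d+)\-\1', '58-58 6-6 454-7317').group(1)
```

'58'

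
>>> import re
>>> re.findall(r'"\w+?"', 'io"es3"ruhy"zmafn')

Walking the string: at [2:7] → '"es3"'.
Since nothing is captured, `findall` lists the 1 matched substring directly.

['"es3"']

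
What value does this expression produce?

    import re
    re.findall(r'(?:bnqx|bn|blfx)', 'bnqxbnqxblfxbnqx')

['bnqx', 'bnqx', 'blfx', 'bnqx']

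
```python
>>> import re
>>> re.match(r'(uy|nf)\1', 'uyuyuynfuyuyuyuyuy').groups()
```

('uy',)

The match spans [0:4] → 'uyuy'.
Captured: group 1 = 'uy'.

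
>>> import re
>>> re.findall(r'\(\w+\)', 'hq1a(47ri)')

['(47ri)']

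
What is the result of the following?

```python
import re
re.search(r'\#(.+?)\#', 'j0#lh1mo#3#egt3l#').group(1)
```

'lh1mo'

The match spans [2:9] → '#lh1mo#'.
Captured: group 1 = 'lh1mo'.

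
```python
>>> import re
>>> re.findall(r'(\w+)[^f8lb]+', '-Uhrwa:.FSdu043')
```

This matches one or more of a word character (captured); then one or more of any character except [f8lb].
Matches: at [1:15] match 'Uhrwa:.FSdu043', group 1 = 'Uhrwa'.
`findall` collects group 1 from the one match (1 total).

['Uhrwa']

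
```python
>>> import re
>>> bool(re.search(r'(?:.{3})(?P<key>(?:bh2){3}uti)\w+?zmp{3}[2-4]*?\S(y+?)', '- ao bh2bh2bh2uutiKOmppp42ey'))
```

False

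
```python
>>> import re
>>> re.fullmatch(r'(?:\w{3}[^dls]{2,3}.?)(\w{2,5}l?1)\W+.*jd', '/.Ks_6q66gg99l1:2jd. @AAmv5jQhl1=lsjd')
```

`re.fullmatch` is like wrapping the pattern in `^…$` (in single-line mode).
Here the pattern can't cover the whole string, so the call returns None.

None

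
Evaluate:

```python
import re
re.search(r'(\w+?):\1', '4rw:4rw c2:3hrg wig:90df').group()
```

'4rw:4rw'

`\1` has to match the exact text group 1 already captured.
The match spans [0:7] → '4rw:4rw'.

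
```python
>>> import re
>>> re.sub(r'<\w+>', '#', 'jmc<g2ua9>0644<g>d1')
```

Matches: at [3:10] → '<g2ua9>'; at [14:17] → '<g>'.
Each match is replaced by '#'.

'jmc#0644#d1'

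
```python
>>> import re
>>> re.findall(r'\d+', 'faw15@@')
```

['15']

This matches one or more of a digit.
No capturing groups, so `findall` returns the 1 full match string.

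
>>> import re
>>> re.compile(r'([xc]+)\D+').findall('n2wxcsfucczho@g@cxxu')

One capturing group, so `findall` returns just the captured substring from the one match — 1 in all.

['xc']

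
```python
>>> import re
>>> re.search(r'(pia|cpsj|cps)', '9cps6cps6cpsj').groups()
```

('cps',)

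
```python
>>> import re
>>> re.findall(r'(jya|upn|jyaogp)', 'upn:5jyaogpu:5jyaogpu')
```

['upn', 'jya', 'jya']

Branches in `(...|...)` are attempted left-to-right; the first branch that allows the whole pattern to succeed is taken.
`findall` collects group 1 from each match (3 total).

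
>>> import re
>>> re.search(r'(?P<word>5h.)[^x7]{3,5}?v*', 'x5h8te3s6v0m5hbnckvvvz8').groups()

The match spans [1:7] → '5h8te3'.
Captured: group 1 = '5h8'.

('5h8',)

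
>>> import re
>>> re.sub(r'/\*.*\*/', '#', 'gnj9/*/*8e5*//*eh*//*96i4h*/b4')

Matches: at [4:28] → '/*/*8e5*//*eh*//*96i4h*/'.
`sub` substitutes '#' at each match site.

'gnj9#b4'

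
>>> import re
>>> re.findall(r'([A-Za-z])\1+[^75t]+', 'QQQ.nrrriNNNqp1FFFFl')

['Q']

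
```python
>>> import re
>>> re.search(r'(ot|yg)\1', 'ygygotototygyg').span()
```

After group 1 captures some text, `\1` only succeeds where that same text appears again.
The match spans [0:4] → 'ygyg'.

(0, 4)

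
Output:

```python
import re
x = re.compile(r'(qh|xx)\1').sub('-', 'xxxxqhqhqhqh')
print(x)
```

`\1` is not a pattern — it's the concrete string captured by group 1, re-applied verbatim.
Matches: at [0:4] → 'xxxx'; at [4:8] → 'qhqh'; at [8:12] → 'qhqh'.
Every occurrence is swapped for '-'.

---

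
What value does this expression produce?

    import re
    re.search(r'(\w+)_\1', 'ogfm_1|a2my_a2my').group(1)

A backreference is literal: `\1` must see the identical characters the first group matched.
`re.search` tries every starting position until one works.
The match spans [7:16] → 'a2my_a2my'.
Captured: group 1 = 'a2my'.

'a2my'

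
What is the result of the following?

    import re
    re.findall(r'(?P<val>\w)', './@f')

['f']

`findall` collects group 1 from the one match (1 total).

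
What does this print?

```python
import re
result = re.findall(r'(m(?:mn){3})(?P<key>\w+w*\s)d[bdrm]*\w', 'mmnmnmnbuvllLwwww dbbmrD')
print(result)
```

[('mmnmnmn', 'buvllLwwww ')]

This matches the literal 'm', then the literal 'mn' repeated 3 times (captured); then one or more of a word character, then zero or more of a literal 'w', then whitespace (captured as 'key'); then the literal 'd', then zero or more of one of [bdrm], then a word character.
Matches: at [0:24] match 'mmnmnmnbuvllLwwww dbbmrD', groups = ('mmnmnmn', 'buvllLwwww ').
Multiple groups make `findall` return tuples — one 2-tuple for the one match.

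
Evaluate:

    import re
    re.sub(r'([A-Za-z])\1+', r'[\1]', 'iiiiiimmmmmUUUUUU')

`\1` is not a pattern — it's the concrete string captured by group 1, re-applied verbatim.
The replacement refers to a captured group, so each match is rewritten using its own captured text.

'[i][m][U]'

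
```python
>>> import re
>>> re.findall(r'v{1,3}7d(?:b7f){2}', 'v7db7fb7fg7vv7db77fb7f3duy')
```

['v7db7fb7f']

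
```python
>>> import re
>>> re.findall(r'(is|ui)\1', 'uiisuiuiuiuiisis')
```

['ui', 'ui', 'is']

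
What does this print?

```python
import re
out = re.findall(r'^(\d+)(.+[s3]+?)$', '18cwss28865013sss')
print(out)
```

[('18', 'cwss28865013sss')]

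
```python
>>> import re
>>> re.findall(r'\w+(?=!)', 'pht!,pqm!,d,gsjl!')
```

['pht', 'pqm', 'gsjl']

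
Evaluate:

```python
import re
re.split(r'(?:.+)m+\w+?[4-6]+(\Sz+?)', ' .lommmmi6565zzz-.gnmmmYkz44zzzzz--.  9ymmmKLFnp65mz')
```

Pattern: one or more of any character (non-capturing group); then one or more of the literal 'm', then one or more of a word character (lazy); then one or more of a character in [4-6]; then a non-whitespace character, then one or more of a literal 'z' (lazy) (captured).
Matches to split on: at [0:52] → ' .lommmmi6565zzz-.gnmmmYkz44zzzzz--.  9ymmmKLFnp65mz'.
The group in the pattern means `split` returns the separators' captures alongside the pieces.

['', 'mz', '']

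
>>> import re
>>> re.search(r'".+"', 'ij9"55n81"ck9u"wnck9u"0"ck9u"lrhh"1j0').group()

'"55n81"ck9u"wnck9u"0"ck9u"lrhh"'

The match spans [3:34] → '"55n81"ck9u"wnck9u"0"ck9u"lrhh"'.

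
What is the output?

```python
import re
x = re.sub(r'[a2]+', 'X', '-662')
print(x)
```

Every occurrence is swapped for 'X'.

-66X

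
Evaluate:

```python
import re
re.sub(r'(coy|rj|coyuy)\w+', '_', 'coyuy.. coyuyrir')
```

Each match is replaced by '_'.

'_.. _'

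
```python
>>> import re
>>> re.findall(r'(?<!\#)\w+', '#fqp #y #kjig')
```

The negative lookaround is zero-width — it rules out positions where the adjacent text would match, without consuming anything.
Since nothing is captured, `findall` lists the 2 matched substrings directly.

['qp', 'jig']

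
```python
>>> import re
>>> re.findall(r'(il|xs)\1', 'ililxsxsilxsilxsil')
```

After group 1 captures some text, `\1` only succeeds where that same text appears again.
Scanning left to right: at [0:4] match 'ilil', group 1 = 'il'; at [4:8] match 'xsxs', group 1 = 'xs'.
Because there's exactly one group, `findall` drops the full match and keeps group 1 from each hit.

['il', 'xs']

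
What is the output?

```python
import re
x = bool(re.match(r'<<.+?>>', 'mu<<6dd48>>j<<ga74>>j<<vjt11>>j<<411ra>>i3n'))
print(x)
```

False

`re.match` only tries the pattern at the start of the string.
Here position 0 doesn't satisfy it, so the call returns None, and `bool(None)` is False.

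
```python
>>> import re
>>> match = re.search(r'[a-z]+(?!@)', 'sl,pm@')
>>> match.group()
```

'sl'

The negative lookaround is zero-width — it rules out positions where the adjacent text would match, without consuming anything.
The match spans [0:2] → 'sl'.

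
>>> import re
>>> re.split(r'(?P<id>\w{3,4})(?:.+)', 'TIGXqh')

['', 'TIGX', '']

Pattern: 3 to 4 of a word character (captured as 'id'); then one or more of any character (non-capturing group).
Matches to split on: at [0:6] → 'TIGXqh'.
The group in the pattern means `split` returns the separators' captures alongside the pieces.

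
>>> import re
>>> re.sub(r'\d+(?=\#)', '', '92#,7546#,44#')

'#,#,#'

The positive lookaround only admits positions where the adjacent text matches; those characters stay outside the span.
Matches: at [0:2] → '92'; at [4:8] → '7546'; at [10:12] → '44'.
`sub` substitutes '' at each match site.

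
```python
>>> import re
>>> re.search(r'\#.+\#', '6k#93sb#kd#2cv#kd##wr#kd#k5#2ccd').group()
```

'#93sb#kd#2cv#kd##wr#kd#k5#'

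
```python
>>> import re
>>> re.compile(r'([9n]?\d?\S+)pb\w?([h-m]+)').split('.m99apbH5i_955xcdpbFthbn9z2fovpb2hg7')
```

['', '.m99apbH5i_955xcdpbFthbn9z2fov', 'h', 'g7']

Pattern: optionally one of [9n], then optionally a digit, then one or more of a non-whitespace character (captured); then the literal 'pb', then optionally a word character; then one or more of a character in [h-m] (captured).
Matches to split on: at [0:34] → '.m99apbH5i_955xcdpbFthbn9z2fovpb2h'.
The group in the pattern means `split` returns the separators' captures alongside the pieces.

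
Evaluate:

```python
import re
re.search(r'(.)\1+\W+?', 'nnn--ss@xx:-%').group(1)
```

'n'

After group 1 captures some text, `\1` only succeeds where that same text appears again.
`re.search` scans for the first position where the pattern succeeds.
The match spans [0:4] → 'nnn-'.
Captured: group 1 = 'n'.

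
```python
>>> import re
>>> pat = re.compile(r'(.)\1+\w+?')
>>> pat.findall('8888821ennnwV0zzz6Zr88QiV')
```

`\1` is not a pattern — it's the concrete string captured by group 1, re-applied verbatim.
Matches: at [0:6] match '888882', group 1 = '8'; at [8:12] match 'nnnw', group 1 = 'n'; at [14:18] match 'zzz6', group 1 = 'z'; at [20:23] match '88Q', group 1 = '8'.
One capturing group, so `findall` returns just the captured substring from each match — 4 in all.

['8', 'n', 'z', '8']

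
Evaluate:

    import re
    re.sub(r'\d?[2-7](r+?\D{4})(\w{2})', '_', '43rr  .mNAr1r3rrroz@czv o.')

The pattern matches optionally a digit, then a character in [2-7]; then one or more of the literal 'r' (lazy), then exactly 4 of a non-digit (captured); then exactly 2 of a word character (captured).
A `+?`/`*?`/`{m,n}?` starts at its minimum and grows only as far as needed for what follows to match.
Matches: at [0:9] → '43rr  .mN'; at [13:22] → '3rrroz@cz'.
`sub` substitutes '_' at each match site.

'_Ar1r_v o.'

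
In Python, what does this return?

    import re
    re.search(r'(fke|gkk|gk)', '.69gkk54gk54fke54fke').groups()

('gkk',)

The match spans [3:6] → 'gkk'.
Captured: group 1 = 'gkk'.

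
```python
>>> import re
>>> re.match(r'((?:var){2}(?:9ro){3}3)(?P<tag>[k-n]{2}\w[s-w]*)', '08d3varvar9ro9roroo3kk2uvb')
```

None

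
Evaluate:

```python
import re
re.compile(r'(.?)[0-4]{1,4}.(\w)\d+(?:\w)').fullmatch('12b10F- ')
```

`fullmatch` succeeds only if the pattern covers the string from start to end.
Here the string isn't matched end-to-end, so the call returns None.

None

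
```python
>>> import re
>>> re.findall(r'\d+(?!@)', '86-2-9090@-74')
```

A negative assertion filters positions out without eating any characters.
Walking the string: at [0:2] → '86'; at [3:4] → '2'; at [5:8] → '909'; at [11:13] → '74'.
`findall` yields the raw match text (4 of them) because the pattern has no groups.

['86', '2', '909', '74']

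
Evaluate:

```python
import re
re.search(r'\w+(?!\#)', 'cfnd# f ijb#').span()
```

(0, 3)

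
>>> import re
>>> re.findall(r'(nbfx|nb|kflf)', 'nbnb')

Walking the string: at [0:2] match 'nb', group 1 = 'nb'; at [2:4] match 'nb', group 1 = 'nb'.
One capturing group, so `findall` returns just the captured substring from each match — 2 in all.

['nb', 'nb']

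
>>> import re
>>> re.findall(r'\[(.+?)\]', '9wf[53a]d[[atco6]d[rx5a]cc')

['53a', '[atco6', 'rx5a']

A non-greedy quantifier consumes as few characters as it can — just enough that the remainder of the pattern still matches from where it stops; whatever follows it matches normally.
Scanning left to right: at [3:8] match '[53a]', group 1 = '53a'; at [9:17] match '[[atco6]', group 1 = '[atco6'; at [18:24] match '[rx5a]', group 1 = 'rx5a'.
Because there's exactly one group, `findall` drops the full match and keeps group 1 from each hit.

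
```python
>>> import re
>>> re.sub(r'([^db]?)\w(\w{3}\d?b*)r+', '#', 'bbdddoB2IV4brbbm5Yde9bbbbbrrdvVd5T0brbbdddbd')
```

'bbddd#bb#d#bbdddbd'

Pattern: optionally any character except [db] (captured); then a word character; then exactly 3 of a word character, then optionally a digit, then zero or more of a literal 'b' (captured); then one or more of a literal 'r'.
Every occurrence is swapped for '#'.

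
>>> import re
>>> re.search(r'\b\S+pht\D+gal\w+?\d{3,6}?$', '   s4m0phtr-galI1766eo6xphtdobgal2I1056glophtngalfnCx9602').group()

The pattern matches a word boundary (`\b`, zero-width); then one or more of a non-whitespace character, then the literal 'pht', then one or more of a non-digit; then the literal 'gal', then one or more of a word character (lazy), then 3 to 6 of a digit (lazy); then anchored at the end.
`re.search` tries every starting position until one works.
The match spans [3:57] → 's4m0phtr-galI1766eo6xphtdobgal2I1056glophtngalfnCx9602'.

's4m0phtr-galI1766eo6xphtdobgal2I1056glophtngalfnCx9602'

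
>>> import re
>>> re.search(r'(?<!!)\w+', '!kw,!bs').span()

(2, 3)

Because the assertion is negative and zero-width, positions next to the forbidden text are skipped.
Unlike `match`, `search` isn't anchored — it looks for the pattern anywhere in the string.
The match spans [2:3] → 'w'.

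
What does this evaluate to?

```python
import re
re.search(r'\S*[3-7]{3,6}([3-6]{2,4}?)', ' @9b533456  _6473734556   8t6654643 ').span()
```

The pattern matches zero or more of a non-whitespace character, then 3 to 6 of a character in [3-7]; then 2 to 4 of a character in [3-6] (lazy) (captured).
Unlike `match`, `search` isn't anchored — it looks for the pattern anywhere in the string.
The match spans [1:10] → '@9b533456'.
Captured: group 1 = '56'.

(1, 10)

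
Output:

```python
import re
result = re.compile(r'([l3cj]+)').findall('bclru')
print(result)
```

`findall` collects group 1 from the one match (1 total).

['cl']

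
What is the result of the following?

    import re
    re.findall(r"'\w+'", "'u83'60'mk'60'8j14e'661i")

["'u83'", "'mk'", "'8j14e'"]

With no groups in the pattern, `findall` gives back each whole match — 3 here.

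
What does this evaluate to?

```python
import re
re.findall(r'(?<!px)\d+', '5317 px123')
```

The negative lookahead/lookbehind blocks any match where the forbidden context is present.
Since nothing is captured, `findall` lists the 2 matched substrings directly.

['5317', '23']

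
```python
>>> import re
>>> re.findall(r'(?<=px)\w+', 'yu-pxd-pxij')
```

The lookaround is zero-width — it requires the adjacent text to match without consuming it, so the asserted text isn't part of the match.
Matches: at [5:6] → 'd'; at [9:11] → 'ij'.
Since nothing is captured, `findall` lists the 2 matched substrings directly.

['d', 'ij']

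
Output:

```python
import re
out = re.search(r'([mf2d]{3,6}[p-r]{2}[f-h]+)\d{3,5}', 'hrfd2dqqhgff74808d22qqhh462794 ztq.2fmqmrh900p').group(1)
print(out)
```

fd2dqqhgff

The match spans [2:17] → 'fd2dqqhgff74808'.
Captured: group 1 = 'fd2dqqhgff'.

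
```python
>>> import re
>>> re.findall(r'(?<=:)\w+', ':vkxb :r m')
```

Lookahead/lookbehind check context without consuming it, so the matched span excludes the asserted characters.
Walking the string: at [1:5] → 'vkxb'; at [7:8] → 'r'.
No capturing groups, so `findall` returns the 2 full match strings.

['vkxb', 'r']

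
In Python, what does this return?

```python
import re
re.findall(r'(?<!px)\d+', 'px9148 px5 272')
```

Because the assertion is negative and zero-width, positions next to the forbidden text are skipped.
Scanning left to right: at [3:6] → '148'; at [11:14] → '272'.
No capturing groups, so `findall` returns the 2 full match strings.

['148', '272']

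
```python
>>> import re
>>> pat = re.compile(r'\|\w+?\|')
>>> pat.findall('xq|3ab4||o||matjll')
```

['|3ab4|', '|o|']

Walking the string: at [2:8] → '|3ab4|'; at [8:11] → '|o|'.
Since nothing is captured, `findall` lists the 2 matched substrings directly.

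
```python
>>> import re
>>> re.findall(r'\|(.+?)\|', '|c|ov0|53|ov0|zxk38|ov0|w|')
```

['c', '53', 'zxk38', 'w']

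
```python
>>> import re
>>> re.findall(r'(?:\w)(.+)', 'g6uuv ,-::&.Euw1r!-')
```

Pattern: a word character (non-capturing group); then one or more of any character (captured).
Scanning left to right: at [0:19] match 'g6uuv ,-::&.Euw1r!-', group 1 = '6uuv ,-::&.Euw1r!-'.
`findall` collects group 1 from the one match (1 total).

['6uuv ,-::&.Euw1r!-']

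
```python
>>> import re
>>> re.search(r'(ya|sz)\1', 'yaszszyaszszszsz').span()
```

`\1` has to match the exact text group 1 already captured.
Unlike `match`, `search` isn't anchored — it looks for the pattern anywhere in the string.
The match spans [2:6] → 'szsz'.
Captured: group 1 = 'sz'.

(2, 6)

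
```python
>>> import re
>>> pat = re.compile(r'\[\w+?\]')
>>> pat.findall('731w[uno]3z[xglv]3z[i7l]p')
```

['[uno]', '[xglv]', '[i7l]']

Matches: at [4:9] → '[uno]'; at [11:17] → '[xglv]'; at [19:24] → '[i7l]'.
No capturing groups, so `findall` returns the 3 full match strings.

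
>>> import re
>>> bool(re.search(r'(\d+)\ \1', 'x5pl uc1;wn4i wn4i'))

`\1` has to match the exact text group 1 already captured.
Here nothing in the string fits, so the call returns None, and `bool(None)` is False.

False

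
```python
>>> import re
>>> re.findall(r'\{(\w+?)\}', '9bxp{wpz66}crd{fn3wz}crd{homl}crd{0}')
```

Walking the string: at [4:11] match '{wpz66}', group 1 = 'wpz66'; at [14:21] match '{fn3wz}', group 1 = 'fn3wz'; at [24:30] match '{homl}', group 1 = 'homl'; at [33:36] match '{0}', group 1 = '0'.
Because there's exactly one group, `findall` drops the full match and keeps group 1 from each hit.

['wpz66', 'fn3wz', 'homl', '0']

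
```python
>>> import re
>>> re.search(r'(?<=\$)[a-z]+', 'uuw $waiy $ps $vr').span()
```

The positive lookaround only admits positions where the adjacent text matches; those characters stay outside the span.
The match spans [5:9] → 'waiy'.

(5, 9)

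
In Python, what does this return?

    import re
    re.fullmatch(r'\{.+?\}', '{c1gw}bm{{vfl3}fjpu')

None

For `fullmatch`, every character of the input must be accounted for by the pattern.
Here the string isn't matched end-to-end, so the call returns None.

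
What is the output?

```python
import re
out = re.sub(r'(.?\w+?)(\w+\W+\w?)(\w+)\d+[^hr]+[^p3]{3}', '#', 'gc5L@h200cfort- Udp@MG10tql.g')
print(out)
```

##

Each match is replaced by '#'.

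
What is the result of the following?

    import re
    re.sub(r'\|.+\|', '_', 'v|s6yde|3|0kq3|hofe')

Every occurrence is swapped for '_'.

'v_hofe'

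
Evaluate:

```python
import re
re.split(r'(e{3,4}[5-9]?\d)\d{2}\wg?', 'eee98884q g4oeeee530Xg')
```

['', 'eee98', 'q g4o', 'eeee5', '']

This matches 3 to 4 of the literal 'e', then optionally a character in [5-9], then a digit (captured); then exactly 2 of a digit, then a word character, then optionally a literal 'g'.
Matches to split on: at [0:8] → 'eee98884'; at [13:22] → 'eeee530Xg'.
Because the pattern has a capturing group, `split` also inserts each captured text between the pieces.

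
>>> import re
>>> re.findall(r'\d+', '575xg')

This matches one or more of a digit.
Scanning left to right: at [0:3] → '575'.
`findall` yields the raw match text (1 of them) because the pattern has no groups.

['575']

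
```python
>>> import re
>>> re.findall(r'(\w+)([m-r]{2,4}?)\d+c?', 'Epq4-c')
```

[('E', 'pq')]

`findall` packs the 2 group values into a tuple for every match.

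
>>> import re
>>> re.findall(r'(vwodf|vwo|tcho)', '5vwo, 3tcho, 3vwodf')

['vwo', 'tcho', 'vwodf']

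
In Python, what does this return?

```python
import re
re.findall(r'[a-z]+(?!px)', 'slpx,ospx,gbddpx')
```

['slpx', 'ospx', 'gbddpx']

The negative lookahead/lookbehind blocks any match where the forbidden context is present.
Scanning left to right: at [0:4] → 'slpx'; at [5:9] → 'ospx'; at [10:16] → 'gbddpx'.
`findall` yields the raw match text (3 of them) because the pattern has no groups.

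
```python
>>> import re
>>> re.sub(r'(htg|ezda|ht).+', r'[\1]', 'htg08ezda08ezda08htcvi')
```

'[htg]'

`|` is ordered: at each position the engine commits to the first alternative that works.
Matches: at [0:22] → 'htg08ezda08ezda08htcvi'.
Each match is replaced using the text its own group 1 captured.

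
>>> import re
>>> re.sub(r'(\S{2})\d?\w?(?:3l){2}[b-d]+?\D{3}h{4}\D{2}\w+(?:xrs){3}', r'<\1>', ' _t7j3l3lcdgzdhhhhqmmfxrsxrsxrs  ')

' <_t>  '

This matches exactly 2 of a non-whitespace character (captured); then optionally a digit, then optionally a word character, then the literal '3l' repeated 2 times; then one or more of a character in [b-d] (lazy); then exactly 3 of a non-digit, then exactly 4 of the literal 'h'; then exactly 2 of a non-digit, then one or more of a word character, then the literal 'xrs' repeated 3 times.
Matches: at [1:31] → '_t7j3l3lcdgzdhhhhqmmfxrsxrsxrs'.
Each match is replaced using the text its own group 1 captured.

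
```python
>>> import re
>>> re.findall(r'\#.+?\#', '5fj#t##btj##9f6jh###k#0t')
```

['#t#', '#btj#', '#9f6jh#', '##k#']

The `?` after the quantifier makes it lazy — it takes as little as possible before letting the rest of the pattern try.
Scanning left to right: at [3:6] → '#t#'; at [6:11] → '#btj#'; at [11:18] → '#9f6jh#'; at [18:22] → '##k#'.
With no groups in the pattern, `findall` gives back each whole match — 4 here.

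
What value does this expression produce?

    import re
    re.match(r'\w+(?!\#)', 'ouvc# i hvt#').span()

`re.match` only tries the pattern at the start of the string.
The match spans [0:3] → 'ouv'.

(0, 3)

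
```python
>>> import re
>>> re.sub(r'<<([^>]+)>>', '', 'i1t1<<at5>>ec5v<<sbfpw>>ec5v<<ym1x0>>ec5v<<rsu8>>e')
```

Matches: at [4:11] → '<<at5>>'; at [15:24] → '<<sbfpw>>'; at [28:37] → '<<ym1x0>>'; at [41:49] → '<<rsu8>>'.
Every occurrence is swapped for ''.

'i1t1ec5vec5vec5ve'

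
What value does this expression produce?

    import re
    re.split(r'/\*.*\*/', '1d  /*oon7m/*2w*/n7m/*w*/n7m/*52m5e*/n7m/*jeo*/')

['1d  ', '']

Matches to split on: at [4:47] → '/*oon7m/*2w*/n7m/*w*/n7m/*52m5e*/n7m/*jeo*/'.
The string is cut at each match, leaving 2 pieces.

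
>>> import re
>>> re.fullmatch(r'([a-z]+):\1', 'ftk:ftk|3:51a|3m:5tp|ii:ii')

None

For `fullmatch`, every character of the input must be accounted for by the pattern.
Here the string isn't matched end-to-end, so the call returns None.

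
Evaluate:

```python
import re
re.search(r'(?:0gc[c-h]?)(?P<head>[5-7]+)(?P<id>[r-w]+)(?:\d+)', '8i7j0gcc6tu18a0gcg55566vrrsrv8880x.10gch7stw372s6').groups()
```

The match spans [4:13] → '0gcc6tu18'.
Captured: group 1 = '6', group 2 = 'tu'.

('6', 'tu')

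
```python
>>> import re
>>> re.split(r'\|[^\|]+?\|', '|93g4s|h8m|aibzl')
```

['', 'h8m|aibzl']

Matches to split on: at [0:7] → '|93g4s|'.
`split` removes every match and returns the 2 fragments in between.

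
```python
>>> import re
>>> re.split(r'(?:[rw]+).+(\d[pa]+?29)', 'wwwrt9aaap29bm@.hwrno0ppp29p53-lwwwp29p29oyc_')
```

Pattern: one or more of one of [rw] (non-capturing group); then one or more of any character; then a digit, then one or more of one of [pa] (lazy), then the literal '29' (captured).
Matches to split on: at [0:41] → 'wwwrt9aaap29bm@.hwrno0ppp29p53-lwwwp29p29'.
Because the pattern has a capturing group, `split` also inserts each captured text between the pieces.

['', '9p29', 'oyc_']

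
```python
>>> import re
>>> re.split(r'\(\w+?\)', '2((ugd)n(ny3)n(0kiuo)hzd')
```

['2(', 'n', 'n', 'hzd']

Matches to split on: at [2:7] → '(ugd)'; at [8:13] → '(ny3)'; at [14:21] → '(0kiuo)'.
`split` removes every match and returns the 4 fragments in between.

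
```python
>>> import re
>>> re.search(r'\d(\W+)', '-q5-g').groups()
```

('-',)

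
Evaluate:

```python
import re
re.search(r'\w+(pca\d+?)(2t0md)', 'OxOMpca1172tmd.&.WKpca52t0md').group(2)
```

'2t0md'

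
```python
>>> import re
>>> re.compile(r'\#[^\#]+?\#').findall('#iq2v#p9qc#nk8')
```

Matches: at [0:6] → '#iq2v#'.
With no groups in the pattern, `findall` gives back each whole match — 1 here.

['#iq2v#']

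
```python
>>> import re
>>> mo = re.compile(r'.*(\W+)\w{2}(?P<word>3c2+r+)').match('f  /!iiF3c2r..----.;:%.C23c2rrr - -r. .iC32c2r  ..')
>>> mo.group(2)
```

'3c2rrr'

The pattern matches zero or more of any character; then one or more of a non-word character (captured); then exactly 2 of a word character; then the literal '3c', then one or more of a literal '2', then one or more of the literal 'r' (captured as 'word').
`re.match` won't scan ahead — the pattern has to work from the very first character.
The match spans [0:31] → 'f  /!iiF3c2r..----.;:%.C23c2rrr'.
Captured: group 1 = '.', group 2 = '3c2rrr'.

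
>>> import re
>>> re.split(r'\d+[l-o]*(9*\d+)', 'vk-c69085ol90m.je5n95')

The pattern matches one or more of a digit, then zero or more of a character in [l-o]; then zero or more of the literal '9', then one or more of a digit (captured).
Matches to split on: at [4:13] → '69085ol90'; at [17:21] → '5n95'.
With a capturing group present, the delimiter's captured portion is kept in the result list.

['vk-c', '90', 'm.je', '95', '']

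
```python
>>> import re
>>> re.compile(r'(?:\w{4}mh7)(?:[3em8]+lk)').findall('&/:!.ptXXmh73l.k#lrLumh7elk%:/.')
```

['lrLumh7elk']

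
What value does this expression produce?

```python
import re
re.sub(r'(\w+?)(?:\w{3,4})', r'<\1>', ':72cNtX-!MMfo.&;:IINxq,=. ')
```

':<7>X-!<M>.&;:<I>,=. '

This matches one or more of a word character (lazy) (captured); then 3 to 4 of a word character (non-capturing group).
Because the quantifier is non-greedy, it stops expanding at the earliest point where the rest of the pattern can succeed.
Matches: at [1:6] → '72cNt'; at [9:13] → 'MMfo'; at [17:22] → 'IINxq'.
Each match is replaced using the text its own group 1 captured.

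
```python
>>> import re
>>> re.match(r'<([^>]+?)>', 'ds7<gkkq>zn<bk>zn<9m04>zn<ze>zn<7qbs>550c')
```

With `match`, the pattern is implicitly anchored at the beginning.
Here the pattern fails at index 0, so the call returns None.

None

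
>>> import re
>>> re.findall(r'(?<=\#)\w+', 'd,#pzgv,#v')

['pzgv', 'v']

Because the assertion is zero-width, the text it checks is not consumed and won't appear in the result.
Scanning left to right: at [3:7] → 'pzgv'; at [9:10] → 'v'.
No capturing groups, so `findall` returns the 2 full match strings.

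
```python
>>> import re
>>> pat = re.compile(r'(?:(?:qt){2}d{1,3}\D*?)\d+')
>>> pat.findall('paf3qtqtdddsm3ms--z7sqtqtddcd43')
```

The pattern matches the literal 'qt' repeated 2 times, then 1 to 3 of the literal 'd', then zero or more of a non-digit (lazy) (non-capturing group); then one or more of a digit.
Scanning left to right: at [4:14] → 'qtqtdddsm3'; at [21:31] → 'qtqtddcd43'.
Since nothing is captured, `findall` lists the 2 matched substrings directly.

['qtqtdddsm3', 'qtqtddcd43']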